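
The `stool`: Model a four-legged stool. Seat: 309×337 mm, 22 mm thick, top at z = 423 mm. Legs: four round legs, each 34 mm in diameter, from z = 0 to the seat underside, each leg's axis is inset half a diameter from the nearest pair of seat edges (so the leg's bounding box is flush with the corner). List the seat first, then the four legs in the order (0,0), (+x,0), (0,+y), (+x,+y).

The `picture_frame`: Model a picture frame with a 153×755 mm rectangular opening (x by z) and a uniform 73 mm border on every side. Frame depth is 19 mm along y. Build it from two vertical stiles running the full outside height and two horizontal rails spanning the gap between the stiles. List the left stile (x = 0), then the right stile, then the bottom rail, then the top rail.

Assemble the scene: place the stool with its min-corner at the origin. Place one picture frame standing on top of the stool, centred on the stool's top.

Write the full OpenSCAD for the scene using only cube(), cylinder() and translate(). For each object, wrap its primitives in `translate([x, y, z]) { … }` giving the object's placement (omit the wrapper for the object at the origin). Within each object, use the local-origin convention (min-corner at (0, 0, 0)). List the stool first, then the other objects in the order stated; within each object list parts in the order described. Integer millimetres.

translate([0, 0, 401]) cube([309, 337, 22]);
translate([17, 17, 0]) cylinder(h = 401, r = 17);
translate([292, 17, 0]) cylinder(h = 401, r = 17);
translate([17, 320, 0]) cylinder(h = 401, r = 17);
translate([292, 320, 0]) cylinder(h = 401, r = 17);
translate([5, 159, 423]) {
  cube([73, 19, 901]);
  translate([226, 0, 0]) cube([73, 19, 901]);
  translate([73, 0, 0]) cube([153, 19, 73]);
  translate([73, 0, 828]) cube([153, 19, 73]);
}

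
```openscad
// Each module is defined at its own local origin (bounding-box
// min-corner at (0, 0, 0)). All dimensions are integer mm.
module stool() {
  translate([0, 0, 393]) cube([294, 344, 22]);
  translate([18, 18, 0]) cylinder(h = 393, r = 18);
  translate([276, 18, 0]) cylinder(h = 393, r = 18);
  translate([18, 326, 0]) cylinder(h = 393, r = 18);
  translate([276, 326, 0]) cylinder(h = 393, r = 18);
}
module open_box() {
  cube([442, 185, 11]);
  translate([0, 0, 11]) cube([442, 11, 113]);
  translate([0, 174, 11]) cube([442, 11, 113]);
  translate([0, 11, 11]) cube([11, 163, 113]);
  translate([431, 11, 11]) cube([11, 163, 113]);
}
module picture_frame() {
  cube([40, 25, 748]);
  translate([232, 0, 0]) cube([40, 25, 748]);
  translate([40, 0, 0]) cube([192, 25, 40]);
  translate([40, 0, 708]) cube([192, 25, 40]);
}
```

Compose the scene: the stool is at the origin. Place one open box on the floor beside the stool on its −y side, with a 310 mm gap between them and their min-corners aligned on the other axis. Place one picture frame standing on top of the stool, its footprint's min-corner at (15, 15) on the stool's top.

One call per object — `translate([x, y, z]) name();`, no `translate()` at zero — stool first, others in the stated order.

stool();
translate([0, -495, 0]) open_box();
translate([15, 15, 415]) picture_frame();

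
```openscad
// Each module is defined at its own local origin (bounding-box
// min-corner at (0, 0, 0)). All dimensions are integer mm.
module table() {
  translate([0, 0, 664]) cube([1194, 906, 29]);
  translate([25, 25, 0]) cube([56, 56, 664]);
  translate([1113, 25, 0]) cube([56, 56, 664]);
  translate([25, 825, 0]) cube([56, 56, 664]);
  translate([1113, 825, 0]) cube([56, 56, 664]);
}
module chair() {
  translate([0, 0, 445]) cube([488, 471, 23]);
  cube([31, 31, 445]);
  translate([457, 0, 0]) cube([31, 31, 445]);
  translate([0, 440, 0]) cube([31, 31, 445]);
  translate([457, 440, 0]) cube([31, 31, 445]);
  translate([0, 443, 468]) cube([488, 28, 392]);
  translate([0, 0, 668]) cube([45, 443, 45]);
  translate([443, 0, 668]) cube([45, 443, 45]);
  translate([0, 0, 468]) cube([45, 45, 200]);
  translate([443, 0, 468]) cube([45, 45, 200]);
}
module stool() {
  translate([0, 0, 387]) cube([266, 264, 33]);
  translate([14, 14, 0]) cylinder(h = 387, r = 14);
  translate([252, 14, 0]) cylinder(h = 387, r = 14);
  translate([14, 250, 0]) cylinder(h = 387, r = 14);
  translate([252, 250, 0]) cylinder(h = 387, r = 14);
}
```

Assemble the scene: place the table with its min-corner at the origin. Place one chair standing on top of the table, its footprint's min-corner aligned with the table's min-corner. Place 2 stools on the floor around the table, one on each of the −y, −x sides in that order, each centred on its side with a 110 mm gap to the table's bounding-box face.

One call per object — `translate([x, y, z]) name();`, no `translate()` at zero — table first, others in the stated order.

table();
translate([0, 0, 693]) chair();
translate([464, -374, 0]) stool();
translate([-376, 321, 0]) stool();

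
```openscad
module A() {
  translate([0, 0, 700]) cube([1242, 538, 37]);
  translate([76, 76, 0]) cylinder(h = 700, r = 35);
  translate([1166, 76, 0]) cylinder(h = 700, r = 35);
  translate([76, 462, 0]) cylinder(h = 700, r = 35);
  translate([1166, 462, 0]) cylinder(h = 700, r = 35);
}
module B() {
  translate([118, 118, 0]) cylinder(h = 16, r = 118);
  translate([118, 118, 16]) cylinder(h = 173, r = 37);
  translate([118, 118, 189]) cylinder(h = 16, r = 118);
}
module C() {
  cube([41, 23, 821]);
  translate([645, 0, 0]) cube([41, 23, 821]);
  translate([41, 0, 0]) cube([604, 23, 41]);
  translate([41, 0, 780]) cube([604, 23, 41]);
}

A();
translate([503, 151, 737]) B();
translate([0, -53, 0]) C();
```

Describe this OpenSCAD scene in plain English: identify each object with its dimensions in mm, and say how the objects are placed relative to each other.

A is a rectangular dining table. The top is 1242×538×37 mm with its upper surface at z = 737 mm. It stands on four round legs of 70 mm diameter, each leg's bounding box inset 41 mm from the nearest pair of top edges, running from the floor to the underside of the top.

B is a spool: two coaxial disc flanges of radius 118 mm and thickness 16 mm, joined by a core cylinder of radius 37 mm and height 173 mm. The lower flange rests on z = 0 and the three cylinders share a vertical axis.

C is a rectangular picture frame lying in the x–z plane (depth along y). The opening is 604 mm wide (x) by 739 mm tall (z), surrounded by a border 41 mm wide on all four sides. The frame is 23 mm deep and is made of two full-height vertical stiles with two horizontal rails fitted between them.

The spool is on top of the table, centred. The picture frame is on the floor beside the table on its −y side.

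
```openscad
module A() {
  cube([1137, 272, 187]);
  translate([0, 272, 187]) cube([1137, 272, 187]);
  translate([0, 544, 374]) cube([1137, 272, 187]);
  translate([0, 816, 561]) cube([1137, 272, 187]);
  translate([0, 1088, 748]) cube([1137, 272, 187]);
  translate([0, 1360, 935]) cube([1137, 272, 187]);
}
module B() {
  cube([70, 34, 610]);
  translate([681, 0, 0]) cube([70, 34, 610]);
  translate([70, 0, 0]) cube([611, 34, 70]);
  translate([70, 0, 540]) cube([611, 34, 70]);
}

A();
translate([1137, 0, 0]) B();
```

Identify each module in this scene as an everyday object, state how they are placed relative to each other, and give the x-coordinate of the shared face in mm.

The staircase's +x face and the picture frame's −x face are both at x = 1137 mm.

A is a staircase. B is a picture frame. The picture frame is against the staircase's +x side, with their −y faces flush. The x-coordinate of the shared face is 1137 mm.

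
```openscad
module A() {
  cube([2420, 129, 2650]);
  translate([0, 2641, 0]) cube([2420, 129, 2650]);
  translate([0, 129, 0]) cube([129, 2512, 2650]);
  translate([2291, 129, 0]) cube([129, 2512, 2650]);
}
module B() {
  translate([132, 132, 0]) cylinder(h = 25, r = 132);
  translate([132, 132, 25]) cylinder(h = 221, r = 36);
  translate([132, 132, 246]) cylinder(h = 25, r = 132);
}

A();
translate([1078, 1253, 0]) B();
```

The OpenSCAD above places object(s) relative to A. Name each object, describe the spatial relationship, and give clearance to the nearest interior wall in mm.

A is a house frame. B is a spool. The spool sits inside the house frame, centred. The clearance to the nearest interior wall is 949 mm.

Clearances: x = 949, y = 1124; minimum 949 mm.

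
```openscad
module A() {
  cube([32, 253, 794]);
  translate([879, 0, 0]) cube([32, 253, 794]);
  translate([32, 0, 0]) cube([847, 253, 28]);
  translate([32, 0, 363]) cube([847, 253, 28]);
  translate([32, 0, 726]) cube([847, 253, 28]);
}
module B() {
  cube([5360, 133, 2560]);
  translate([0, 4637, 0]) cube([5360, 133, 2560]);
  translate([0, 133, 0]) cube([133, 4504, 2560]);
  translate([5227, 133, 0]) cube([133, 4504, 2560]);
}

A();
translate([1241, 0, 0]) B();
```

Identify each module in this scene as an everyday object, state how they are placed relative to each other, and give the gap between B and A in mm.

The house frame's nearest face is 330 mm from the bookshelf's +x face.

A is a bookshelf. B is a house frame. The house frame is on the floor beside the bookshelf on its +x side. The gap between the house frame and the bookshelf is 330 mm.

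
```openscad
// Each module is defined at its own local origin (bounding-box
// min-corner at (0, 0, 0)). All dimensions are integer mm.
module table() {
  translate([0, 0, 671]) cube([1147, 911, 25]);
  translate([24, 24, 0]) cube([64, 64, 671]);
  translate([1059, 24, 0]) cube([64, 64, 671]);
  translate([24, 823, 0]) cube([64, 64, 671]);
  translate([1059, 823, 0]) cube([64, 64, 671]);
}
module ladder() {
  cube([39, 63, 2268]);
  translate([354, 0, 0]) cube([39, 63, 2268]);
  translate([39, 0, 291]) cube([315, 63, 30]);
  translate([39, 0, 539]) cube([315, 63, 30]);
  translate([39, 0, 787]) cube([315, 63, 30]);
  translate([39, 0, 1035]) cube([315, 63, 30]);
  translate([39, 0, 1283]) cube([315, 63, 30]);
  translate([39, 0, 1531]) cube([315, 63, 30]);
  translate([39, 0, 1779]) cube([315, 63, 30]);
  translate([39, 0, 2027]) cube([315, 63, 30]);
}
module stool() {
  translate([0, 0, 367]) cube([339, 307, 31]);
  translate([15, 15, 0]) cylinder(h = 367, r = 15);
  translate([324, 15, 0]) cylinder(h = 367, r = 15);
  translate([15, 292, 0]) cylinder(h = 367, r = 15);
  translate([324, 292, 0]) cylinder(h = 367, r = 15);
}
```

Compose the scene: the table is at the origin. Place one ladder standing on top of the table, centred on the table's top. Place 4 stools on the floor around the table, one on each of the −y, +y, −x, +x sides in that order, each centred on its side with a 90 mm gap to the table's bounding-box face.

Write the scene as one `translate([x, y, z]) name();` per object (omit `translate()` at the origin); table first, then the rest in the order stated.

table();
translate([377, 424, 696]) ladder();
translate([404, -397, 0]) stool();
translate([404, 1001, 0]) stool();
translate([-429, 302, 0]) stool();
translate([1237, 302, 0]) stool();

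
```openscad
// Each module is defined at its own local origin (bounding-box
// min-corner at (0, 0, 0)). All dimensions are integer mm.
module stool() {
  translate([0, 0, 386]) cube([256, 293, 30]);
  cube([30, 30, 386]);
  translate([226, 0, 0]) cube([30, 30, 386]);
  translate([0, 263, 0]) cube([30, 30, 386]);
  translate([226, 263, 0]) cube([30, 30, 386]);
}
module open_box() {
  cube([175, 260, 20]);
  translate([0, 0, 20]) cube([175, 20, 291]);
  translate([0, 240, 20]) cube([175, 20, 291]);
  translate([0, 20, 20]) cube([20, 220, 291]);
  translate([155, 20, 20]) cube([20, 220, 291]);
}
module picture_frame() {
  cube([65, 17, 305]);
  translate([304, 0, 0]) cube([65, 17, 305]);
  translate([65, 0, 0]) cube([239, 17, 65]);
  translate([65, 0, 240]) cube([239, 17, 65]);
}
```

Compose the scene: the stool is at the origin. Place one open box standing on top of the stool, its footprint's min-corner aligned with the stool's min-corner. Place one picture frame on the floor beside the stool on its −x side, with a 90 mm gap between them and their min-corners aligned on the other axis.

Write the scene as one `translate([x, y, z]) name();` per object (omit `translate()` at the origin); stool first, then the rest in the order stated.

stool();
translate([0, 0, 416]) open_box();
translate([-459, 0, 0]) picture_frame();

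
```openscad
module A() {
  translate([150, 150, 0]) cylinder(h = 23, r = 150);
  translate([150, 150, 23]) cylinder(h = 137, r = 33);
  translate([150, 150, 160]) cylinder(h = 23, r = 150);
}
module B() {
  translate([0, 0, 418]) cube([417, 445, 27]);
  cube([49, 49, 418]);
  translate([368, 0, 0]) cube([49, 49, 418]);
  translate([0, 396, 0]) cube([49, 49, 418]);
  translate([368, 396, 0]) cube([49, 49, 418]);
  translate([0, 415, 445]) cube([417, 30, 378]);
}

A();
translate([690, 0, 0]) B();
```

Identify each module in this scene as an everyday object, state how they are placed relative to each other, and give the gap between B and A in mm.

A is a spool. B is a chair. The chair is on the floor beside the spool on its +x side. The gap between the chair and the spool is 390 mm.

The chair's nearest face is 390 mm from the spool's +x face.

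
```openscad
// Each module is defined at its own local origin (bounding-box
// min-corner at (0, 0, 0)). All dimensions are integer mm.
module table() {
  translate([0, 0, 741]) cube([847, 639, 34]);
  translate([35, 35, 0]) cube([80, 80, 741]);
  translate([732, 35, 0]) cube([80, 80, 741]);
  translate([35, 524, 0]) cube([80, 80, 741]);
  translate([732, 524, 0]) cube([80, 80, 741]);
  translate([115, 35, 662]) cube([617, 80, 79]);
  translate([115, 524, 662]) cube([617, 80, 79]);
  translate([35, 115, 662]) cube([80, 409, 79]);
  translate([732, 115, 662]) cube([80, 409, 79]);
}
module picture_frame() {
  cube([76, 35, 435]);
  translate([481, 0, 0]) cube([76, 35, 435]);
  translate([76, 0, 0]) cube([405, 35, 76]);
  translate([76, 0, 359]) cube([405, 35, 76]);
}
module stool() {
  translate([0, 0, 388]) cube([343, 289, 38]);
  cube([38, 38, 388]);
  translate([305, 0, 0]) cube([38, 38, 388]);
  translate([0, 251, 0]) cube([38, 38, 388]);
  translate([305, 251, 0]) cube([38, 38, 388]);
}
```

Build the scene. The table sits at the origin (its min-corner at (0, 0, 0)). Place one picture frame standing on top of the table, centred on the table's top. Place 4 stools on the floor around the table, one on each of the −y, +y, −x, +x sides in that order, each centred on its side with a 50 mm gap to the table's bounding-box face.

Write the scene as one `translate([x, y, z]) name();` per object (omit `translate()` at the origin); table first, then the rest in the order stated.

table();
translate([145, 302, 775]) picture_frame();
translate([252, -339, 0]) stool();
translate([252, 689, 0]) stool();
translate([-393, 175, 0]) stool();
translate([897, 175, 0]) stool();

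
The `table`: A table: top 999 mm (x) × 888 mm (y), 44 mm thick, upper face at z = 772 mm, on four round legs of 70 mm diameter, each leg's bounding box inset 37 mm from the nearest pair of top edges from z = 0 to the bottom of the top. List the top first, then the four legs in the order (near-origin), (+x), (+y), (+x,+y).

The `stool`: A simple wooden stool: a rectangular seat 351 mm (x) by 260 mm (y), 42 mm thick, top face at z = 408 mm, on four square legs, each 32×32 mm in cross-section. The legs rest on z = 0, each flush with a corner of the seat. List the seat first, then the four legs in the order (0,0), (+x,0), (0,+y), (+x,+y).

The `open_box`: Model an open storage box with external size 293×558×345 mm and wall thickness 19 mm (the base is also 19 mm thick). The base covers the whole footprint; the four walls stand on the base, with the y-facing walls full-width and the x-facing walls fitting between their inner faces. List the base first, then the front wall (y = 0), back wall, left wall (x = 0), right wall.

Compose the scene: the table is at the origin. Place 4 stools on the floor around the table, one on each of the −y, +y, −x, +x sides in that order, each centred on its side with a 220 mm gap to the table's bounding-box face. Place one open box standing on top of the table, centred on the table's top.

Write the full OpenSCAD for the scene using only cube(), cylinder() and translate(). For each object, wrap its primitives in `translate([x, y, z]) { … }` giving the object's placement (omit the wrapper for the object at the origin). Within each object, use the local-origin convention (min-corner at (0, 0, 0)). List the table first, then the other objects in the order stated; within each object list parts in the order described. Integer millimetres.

translate([0, 0, 728]) cube([999, 888, 44]);
translate([72, 72, 0]) cylinder(h = 728, r = 35);
translate([927, 72, 0]) cylinder(h = 728, r = 35);
translate([72, 816, 0]) cylinder(h = 728, r = 35);
translate([927, 816, 0]) cylinder(h = 728, r = 35);
translate([324, -480, 0]) {
  translate([0, 0, 366]) cube([351, 260, 42]);
  cube([32, 32, 366]);
  translate([319, 0, 0]) cube([32, 32, 366]);
  translate([0, 228, 0]) cube([32, 32, 366]);
  translate([319, 228, 0]) cube([32, 32, 366]);
}
translate([324, 1108, 0]) {
  translate([0, 0, 366]) cube([351, 260, 42]);
  cube([32, 32, 366]);
  translate([319, 0, 0]) cube([32, 32, 366]);
  translate([0, 228, 0]) cube([32, 32, 366]);
  translate([319, 228, 0]) cube([32, 32, 366]);
}
translate([-571, 314, 0]) {
  translate([0, 0, 366]) cube([351, 260, 42]);
  cube([32, 32, 366]);
  translate([319, 0, 0]) cube([32, 32, 366]);
  translate([0, 228, 0]) cube([32, 32, 366]);
  translate([319, 228, 0]) cube([32, 32, 366]);
}
translate([1219, 314, 0]) {
  translate([0, 0, 366]) cube([351, 260, 42]);
  cube([32, 32, 366]);
  translate([319, 0, 0]) cube([32, 32, 366]);
  translate([0, 228, 0]) cube([32, 32, 366]);
  translate([319, 228, 0]) cube([32, 32, 366]);
}
translate([353, 165, 772]) {
  cube([293, 558, 19]);
  translate([0, 0, 19]) cube([293, 19, 326]);
  translate([0, 539, 19]) cube([293, 19, 326]);
  translate([0, 19, 19]) cube([19, 520, 326]);
  translate([274, 19, 19]) cube([19, 520, 326]);
}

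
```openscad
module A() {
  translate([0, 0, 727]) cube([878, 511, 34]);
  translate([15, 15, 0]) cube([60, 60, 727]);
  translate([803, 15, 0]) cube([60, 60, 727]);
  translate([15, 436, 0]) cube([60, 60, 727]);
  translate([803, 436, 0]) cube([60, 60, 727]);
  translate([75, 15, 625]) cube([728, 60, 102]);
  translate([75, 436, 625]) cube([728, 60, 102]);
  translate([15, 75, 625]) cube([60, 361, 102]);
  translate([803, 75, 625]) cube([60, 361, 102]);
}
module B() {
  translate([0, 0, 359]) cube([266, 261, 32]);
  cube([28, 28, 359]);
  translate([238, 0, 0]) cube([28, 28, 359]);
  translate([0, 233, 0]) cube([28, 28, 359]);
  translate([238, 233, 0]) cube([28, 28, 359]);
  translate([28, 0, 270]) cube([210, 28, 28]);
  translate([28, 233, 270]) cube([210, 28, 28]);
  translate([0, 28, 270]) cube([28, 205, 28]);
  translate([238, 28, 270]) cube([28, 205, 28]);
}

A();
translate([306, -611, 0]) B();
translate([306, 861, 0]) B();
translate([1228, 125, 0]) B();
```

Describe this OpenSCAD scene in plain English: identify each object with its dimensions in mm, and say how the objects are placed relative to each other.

A is a table with a 878×511 mm rectangular top, 34 mm thick, top surface at z = 761 mm, supported by four 60×60 mm square legs, each inset 15 mm from the nearest pair of top edges, running from the floor. Four apron rails, 60 mm thick and 102 mm tall, run between adjacent legs with their top edges flush with the underside of the top and their outer faces flush with the legs' outer faces.

B is a simple wooden stool: a rectangular seat 266 mm (x) by 261 mm (y), 32 mm thick, top face at z = 391 mm, on four square legs, each 28×28 mm in cross-section. The legs rest on z = 0, each flush with a corner of the seat. Four stretchers, 28 mm wide and 28 mm tall, connect adjacent legs with their undersides at z = 270 mm, each running between the inner faces of the legs it joins and aligned with the legs' outer faces on the other axis.

Three stools sit around the table at the −y, +y, +x sides.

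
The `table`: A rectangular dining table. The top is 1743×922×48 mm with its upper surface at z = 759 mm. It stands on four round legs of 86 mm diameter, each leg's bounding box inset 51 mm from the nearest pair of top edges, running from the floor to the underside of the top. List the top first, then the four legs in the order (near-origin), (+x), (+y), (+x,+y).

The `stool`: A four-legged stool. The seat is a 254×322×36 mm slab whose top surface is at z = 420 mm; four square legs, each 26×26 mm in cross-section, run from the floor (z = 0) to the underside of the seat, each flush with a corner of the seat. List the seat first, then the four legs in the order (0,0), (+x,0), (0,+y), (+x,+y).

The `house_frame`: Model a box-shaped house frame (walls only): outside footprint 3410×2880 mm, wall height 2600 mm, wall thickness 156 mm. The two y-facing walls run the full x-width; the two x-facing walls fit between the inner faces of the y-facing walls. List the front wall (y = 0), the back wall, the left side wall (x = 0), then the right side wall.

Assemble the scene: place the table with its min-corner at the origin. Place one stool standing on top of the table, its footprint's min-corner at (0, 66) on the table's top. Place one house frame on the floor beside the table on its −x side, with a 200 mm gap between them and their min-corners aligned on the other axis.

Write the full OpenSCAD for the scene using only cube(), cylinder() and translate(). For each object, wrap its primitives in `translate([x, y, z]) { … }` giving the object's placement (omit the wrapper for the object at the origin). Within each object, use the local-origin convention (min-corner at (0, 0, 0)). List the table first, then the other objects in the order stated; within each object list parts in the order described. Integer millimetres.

translate([0, 0, 711]) cube([1743, 922, 48]);
translate([94, 94, 0]) cylinder(h = 711, r = 43);
translate([1649, 94, 0]) cylinder(h = 711, r = 43);
translate([94, 828, 0]) cylinder(h = 711, r = 43);
translate([1649, 828, 0]) cylinder(h = 711, r = 43);
translate([0, 66, 759]) {
  translate([0, 0, 384]) cube([254, 322, 36]);
  cube([26, 26, 384]);
  translate([228, 0, 0]) cube([26, 26, 384]);
  translate([0, 296, 0]) cube([26, 26, 384]);
  translate([228, 296, 0]) cube([26, 26, 384]);
}
translate([-3610, 0, 0]) {
  cube([3410, 156, 2600]);
  translate([0, 2724, 0]) cube([3410, 156, 2600]);
  translate([0, 156, 0]) cube([156, 2568, 2600]);
  translate([3254, 156, 0]) cube([156, 2568, 2600]);
}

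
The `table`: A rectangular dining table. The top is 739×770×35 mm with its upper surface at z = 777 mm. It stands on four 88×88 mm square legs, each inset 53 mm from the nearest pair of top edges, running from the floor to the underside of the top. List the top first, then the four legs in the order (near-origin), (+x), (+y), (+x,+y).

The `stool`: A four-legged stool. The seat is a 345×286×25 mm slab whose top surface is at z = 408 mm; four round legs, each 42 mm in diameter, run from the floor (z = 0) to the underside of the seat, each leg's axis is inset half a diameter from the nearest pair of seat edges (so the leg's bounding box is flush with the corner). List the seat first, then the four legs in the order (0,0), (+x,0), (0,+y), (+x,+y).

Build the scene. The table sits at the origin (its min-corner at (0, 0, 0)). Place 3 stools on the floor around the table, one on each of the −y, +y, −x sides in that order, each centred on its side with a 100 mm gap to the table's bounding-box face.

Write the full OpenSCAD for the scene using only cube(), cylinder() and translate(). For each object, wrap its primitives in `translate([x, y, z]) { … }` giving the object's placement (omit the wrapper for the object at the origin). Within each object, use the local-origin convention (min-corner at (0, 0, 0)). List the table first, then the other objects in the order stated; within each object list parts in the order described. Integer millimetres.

translate([0, 0, 742]) cube([739, 770, 35]);
translate([53, 53, 0]) cube([88, 88, 742]);
translate([598, 53, 0]) cube([88, 88, 742]);
translate([53, 629, 0]) cube([88, 88, 742]);
translate([598, 629, 0]) cube([88, 88, 742]);
translate([197, -386, 0]) {
  translate([0, 0, 383]) cube([345, 286, 25]);
  translate([21, 21, 0]) cylinder(h = 383, r = 21);
  translate([324, 21, 0]) cylinder(h = 383, r = 21);
  translate([21, 265, 0]) cylinder(h = 383, r = 21);
  translate([324, 265, 0]) cylinder(h = 383, r = 21);
}
translate([197, 870, 0]) {
  translate([0, 0, 383]) cube([345, 286, 25]);
  translate([21, 21, 0]) cylinder(h = 383, r = 21);
  translate([324, 21, 0]) cylinder(h = 383, r = 21);
  translate([21, 265, 0]) cylinder(h = 383, r = 21);
  translate([324, 265, 0]) cylinder(h = 383, r = 21);
}
translate([-445, 242, 0]) {
  translate([0, 0, 383]) cube([345, 286, 25]);
  translate([21, 21, 0]) cylinder(h = 383, r = 21);
  translate([324, 21, 0]) cylinder(h = 383, r = 21);
  translate([21, 265, 0]) cylinder(h = 383, r = 21);
  translate([324, 265, 0]) cylinder(h = 383, r = 21);
}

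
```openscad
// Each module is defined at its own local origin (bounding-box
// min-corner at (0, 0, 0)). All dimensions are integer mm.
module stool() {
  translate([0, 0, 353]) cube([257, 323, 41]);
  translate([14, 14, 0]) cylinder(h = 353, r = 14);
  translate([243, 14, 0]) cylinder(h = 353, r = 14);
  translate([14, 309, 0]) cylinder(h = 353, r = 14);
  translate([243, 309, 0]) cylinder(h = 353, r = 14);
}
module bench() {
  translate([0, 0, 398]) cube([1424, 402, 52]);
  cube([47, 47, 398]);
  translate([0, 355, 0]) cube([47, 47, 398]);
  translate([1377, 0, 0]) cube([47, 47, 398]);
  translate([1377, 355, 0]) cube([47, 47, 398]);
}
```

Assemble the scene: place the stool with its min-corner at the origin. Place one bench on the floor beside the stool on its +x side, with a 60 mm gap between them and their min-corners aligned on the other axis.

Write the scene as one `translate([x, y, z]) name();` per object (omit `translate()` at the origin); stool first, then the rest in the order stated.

stool();
translate([317, 0, 0]) bench();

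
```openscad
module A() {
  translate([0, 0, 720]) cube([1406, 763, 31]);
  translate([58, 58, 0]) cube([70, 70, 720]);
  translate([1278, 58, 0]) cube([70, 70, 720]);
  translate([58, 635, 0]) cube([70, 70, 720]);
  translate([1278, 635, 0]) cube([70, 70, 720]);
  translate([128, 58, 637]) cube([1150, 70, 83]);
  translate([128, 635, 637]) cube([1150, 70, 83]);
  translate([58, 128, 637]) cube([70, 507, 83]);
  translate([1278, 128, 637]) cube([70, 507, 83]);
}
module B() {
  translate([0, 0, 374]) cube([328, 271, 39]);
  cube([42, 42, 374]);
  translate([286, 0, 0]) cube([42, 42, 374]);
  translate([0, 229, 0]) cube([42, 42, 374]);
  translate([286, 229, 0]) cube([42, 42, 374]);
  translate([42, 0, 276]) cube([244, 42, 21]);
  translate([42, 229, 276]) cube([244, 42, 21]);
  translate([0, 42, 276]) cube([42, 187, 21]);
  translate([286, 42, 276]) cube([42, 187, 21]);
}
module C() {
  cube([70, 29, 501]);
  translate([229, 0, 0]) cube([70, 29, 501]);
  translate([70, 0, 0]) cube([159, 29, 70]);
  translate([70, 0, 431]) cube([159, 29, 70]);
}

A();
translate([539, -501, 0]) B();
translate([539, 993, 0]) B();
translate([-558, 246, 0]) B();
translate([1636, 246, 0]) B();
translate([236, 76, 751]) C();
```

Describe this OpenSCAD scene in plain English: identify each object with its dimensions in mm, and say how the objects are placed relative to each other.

A is a table with a 1406×763 mm rectangular top, 31 mm thick, top surface at z = 751 mm, supported by four 70×70 mm square legs, each inset 58 mm from the nearest pair of top edges, running from the floor. Four apron rails, 70 mm thick and 83 mm tall, run between adjacent legs with their top edges flush with the underside of the top and their outer faces flush with the legs' outer faces.

B is a four-legged stool. The seat is a 328×271×39 mm slab whose top surface is at z = 413 mm; four square legs, each 42×42 mm in cross-section, run from the floor (z = 0) to the underside of the seat, each flush with a corner of the seat. Four stretchers, 42 mm wide and 21 mm tall, connect adjacent legs with their undersides at z = 276 mm, each running between the inner faces of the legs it joins and aligned with the legs' outer faces on the other axis.

C is a rectangular picture frame lying in the x–z plane (depth along y). The opening is 159 mm wide (x) by 361 mm tall (z), surrounded by a border 70 mm wide on all four sides. The frame is 29 mm deep and is made of two full-height vertical stiles with two horizontal rails fitted between them.

Four stools sit around the table at the −y, +y, −x, +x sides. The picture frame is on top of the table.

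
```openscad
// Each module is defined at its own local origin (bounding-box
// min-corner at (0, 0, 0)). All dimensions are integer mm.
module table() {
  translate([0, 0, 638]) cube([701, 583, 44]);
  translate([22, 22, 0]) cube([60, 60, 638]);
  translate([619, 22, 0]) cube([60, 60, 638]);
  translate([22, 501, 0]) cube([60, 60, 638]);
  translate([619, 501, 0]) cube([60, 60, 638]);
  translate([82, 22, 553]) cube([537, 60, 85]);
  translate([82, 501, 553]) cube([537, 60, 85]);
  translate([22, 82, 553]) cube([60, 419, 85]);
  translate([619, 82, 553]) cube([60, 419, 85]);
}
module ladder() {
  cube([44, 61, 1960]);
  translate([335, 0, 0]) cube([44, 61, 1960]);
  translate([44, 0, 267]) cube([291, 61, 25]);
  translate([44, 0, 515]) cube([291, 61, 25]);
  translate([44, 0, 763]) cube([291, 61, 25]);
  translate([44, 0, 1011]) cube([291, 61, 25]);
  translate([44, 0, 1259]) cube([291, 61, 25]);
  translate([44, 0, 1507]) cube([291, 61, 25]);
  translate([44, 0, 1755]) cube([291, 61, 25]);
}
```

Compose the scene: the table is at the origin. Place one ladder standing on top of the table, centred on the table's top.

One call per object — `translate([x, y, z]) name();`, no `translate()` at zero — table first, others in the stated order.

table();
translate([161, 261, 682]) ladder();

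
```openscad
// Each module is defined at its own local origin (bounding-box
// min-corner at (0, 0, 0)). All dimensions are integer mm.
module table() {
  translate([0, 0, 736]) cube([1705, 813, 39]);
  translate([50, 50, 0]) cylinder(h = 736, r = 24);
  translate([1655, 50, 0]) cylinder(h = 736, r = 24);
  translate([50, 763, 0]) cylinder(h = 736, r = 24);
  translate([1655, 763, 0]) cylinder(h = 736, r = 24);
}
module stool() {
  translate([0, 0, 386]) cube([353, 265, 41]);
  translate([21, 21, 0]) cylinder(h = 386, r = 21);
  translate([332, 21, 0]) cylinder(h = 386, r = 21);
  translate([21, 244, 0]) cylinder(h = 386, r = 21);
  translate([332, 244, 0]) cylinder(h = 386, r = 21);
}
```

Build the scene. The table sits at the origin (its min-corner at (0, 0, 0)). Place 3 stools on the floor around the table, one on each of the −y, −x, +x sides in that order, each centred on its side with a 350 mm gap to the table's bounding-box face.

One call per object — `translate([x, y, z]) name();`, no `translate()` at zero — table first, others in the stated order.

table();
translate([676, -615, 0]) stool();
translate([-703, 274, 0]) stool();
translate([2055, 274, 0]) stool();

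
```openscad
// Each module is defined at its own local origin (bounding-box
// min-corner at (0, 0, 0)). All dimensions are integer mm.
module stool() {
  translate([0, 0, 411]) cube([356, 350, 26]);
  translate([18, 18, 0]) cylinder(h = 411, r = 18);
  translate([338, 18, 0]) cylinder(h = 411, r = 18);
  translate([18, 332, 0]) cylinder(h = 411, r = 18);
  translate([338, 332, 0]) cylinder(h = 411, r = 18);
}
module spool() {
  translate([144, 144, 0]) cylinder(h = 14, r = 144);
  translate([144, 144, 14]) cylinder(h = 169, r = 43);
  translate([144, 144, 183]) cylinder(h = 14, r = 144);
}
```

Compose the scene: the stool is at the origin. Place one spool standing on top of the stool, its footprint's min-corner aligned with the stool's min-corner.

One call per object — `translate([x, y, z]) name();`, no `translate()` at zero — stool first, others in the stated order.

stool();
translate([0, 0, 437]) spool();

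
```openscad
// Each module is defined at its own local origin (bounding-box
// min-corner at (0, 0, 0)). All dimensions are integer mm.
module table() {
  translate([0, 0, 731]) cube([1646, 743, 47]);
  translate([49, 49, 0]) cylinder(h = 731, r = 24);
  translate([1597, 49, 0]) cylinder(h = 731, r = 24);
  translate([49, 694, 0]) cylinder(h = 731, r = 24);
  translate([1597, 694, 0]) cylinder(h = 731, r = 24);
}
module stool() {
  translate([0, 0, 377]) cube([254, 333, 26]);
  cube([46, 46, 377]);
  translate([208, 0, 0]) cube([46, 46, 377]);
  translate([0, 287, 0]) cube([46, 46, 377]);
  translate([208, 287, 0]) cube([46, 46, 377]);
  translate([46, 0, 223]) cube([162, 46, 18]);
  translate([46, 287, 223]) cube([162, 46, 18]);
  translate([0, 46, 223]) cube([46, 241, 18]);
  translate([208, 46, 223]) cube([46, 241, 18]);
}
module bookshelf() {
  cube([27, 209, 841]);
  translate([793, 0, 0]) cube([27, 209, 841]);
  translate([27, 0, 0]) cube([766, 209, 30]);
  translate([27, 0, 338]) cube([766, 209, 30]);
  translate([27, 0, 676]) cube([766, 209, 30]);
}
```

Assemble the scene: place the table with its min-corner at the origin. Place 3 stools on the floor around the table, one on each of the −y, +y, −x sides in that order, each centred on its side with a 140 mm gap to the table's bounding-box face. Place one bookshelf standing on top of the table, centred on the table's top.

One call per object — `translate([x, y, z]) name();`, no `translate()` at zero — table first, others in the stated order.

table();
translate([696, -473, 0]) stool();
translate([696, 883, 0]) stool();
translate([-394, 205, 0]) stool();
translate([413, 267, 778]) bookshelf();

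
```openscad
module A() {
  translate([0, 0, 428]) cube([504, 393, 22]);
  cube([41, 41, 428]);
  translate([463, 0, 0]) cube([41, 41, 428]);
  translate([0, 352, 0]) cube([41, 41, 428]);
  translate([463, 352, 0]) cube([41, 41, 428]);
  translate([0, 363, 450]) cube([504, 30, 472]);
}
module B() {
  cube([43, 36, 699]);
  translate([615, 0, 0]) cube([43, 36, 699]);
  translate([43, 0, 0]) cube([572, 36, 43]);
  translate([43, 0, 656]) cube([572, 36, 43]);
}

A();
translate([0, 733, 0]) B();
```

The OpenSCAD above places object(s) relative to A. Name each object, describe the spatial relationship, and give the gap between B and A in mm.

The picture frame's nearest face is 340 mm from the chair's +y face.

A is a chair. B is a picture frame. The picture frame is on the floor beside the chair on its +y side. The gap between the picture frame and the chair is 340 mm.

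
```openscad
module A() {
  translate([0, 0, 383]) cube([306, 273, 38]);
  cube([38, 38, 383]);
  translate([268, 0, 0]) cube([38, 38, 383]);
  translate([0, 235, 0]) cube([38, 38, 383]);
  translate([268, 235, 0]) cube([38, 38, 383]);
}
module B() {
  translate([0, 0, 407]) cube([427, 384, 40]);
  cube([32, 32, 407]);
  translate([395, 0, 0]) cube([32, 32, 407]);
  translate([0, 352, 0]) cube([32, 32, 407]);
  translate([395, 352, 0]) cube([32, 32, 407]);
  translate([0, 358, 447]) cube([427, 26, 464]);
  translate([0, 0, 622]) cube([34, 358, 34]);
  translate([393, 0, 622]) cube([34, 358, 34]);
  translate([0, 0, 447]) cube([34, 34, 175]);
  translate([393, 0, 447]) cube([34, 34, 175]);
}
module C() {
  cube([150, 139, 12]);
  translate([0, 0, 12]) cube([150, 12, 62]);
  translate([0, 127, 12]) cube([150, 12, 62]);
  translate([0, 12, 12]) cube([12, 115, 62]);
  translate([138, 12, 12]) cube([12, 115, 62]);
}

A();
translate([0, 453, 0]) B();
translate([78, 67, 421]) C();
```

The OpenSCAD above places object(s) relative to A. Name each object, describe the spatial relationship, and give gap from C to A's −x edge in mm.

The open box's min-x is at 78; the stool's min-x is 0; gap = 78 mm.

A is a stool. B is a chair. C is an open box. The chair is on the floor beside the stool on its +y side. The open box is on top of the stool, centred. The gap from the open box to the stool's −x edge is 78 mm.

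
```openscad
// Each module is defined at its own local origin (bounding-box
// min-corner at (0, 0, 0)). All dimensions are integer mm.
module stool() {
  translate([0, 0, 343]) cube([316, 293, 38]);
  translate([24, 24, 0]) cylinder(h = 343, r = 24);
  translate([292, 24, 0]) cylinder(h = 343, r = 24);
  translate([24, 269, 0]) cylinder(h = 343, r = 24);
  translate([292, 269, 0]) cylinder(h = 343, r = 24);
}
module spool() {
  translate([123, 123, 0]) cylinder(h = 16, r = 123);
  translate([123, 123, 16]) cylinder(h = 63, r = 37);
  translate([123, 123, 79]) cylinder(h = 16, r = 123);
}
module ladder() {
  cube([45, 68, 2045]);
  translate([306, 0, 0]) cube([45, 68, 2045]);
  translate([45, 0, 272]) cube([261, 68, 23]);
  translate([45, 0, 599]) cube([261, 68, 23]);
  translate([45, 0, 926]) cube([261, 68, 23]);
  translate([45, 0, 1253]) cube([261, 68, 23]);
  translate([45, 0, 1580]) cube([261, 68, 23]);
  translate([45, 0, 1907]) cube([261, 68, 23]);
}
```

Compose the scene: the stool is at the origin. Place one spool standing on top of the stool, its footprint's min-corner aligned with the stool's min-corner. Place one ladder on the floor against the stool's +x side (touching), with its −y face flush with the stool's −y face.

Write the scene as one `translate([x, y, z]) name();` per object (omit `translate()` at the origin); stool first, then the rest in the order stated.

stool();
translate([0, 0, 381]) spool();
translate([316, 0, 0]) ladder();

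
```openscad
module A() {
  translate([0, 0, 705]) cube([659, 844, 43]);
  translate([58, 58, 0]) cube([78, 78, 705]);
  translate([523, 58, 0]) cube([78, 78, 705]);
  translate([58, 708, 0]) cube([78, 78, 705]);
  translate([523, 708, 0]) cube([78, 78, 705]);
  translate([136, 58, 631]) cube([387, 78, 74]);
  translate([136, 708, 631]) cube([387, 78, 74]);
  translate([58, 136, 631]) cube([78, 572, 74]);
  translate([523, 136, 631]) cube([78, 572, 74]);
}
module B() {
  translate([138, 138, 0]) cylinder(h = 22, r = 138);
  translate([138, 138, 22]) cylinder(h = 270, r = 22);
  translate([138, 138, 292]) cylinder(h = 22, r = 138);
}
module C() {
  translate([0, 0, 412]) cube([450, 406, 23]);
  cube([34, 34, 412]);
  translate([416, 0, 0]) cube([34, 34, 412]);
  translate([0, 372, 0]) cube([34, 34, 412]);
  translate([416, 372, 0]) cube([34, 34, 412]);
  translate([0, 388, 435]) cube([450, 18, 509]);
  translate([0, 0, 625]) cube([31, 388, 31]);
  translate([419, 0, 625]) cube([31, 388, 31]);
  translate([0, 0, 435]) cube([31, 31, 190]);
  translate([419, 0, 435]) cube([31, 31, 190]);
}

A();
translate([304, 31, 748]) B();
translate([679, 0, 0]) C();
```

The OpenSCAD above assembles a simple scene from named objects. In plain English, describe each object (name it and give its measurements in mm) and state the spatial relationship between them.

A is a table: top 659 mm (x) × 844 mm (y), 43 mm thick, upper face at z = 748 mm, on four 78×78 mm square legs, each inset 58 mm from the nearest pair of top edges, running from z = 0 to the bottom of the top. Four apron rails, 78 mm thick and 74 mm tall, run between adjacent legs with their top edges flush with the underside of the top and their outer faces flush with the legs' outer faces.

B is a spool: two coaxial disc flanges of radius 138 mm and thickness 22 mm, joined by a core cylinder of radius 22 mm and height 270 mm. The lower flange rests on z = 0 and the three cylinders share a vertical axis.

C is a chair. The seat is a 450×406×23 mm slab with its top at z = 435 mm, on four 34×34 mm corner legs (flush with the seat edges, standing on z = 0). A flat backrest 18 mm thick, 509 mm tall, spans the full seat width and rises from the seat top along its +y edge, rear face flush with the rear of the seat. Two armrests of 31×31 mm section run along each side from the seat's front edge to the front of the backrest, top faces 221 mm above the seat top and outer faces flush with the seat's x-edges; a 31×31 mm post under the front of each armrest stands on the seat at the front corner.

The spool is on top of the table. The chair is on the floor beside the table on its +x side.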